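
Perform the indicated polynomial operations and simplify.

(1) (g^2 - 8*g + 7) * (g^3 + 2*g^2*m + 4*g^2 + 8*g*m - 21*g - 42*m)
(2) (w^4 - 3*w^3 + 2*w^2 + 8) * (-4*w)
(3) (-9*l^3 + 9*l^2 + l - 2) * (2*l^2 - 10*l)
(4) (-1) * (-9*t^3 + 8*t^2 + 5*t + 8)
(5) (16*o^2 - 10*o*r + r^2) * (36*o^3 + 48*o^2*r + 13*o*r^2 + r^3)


(1) = g^5 + 2*g^4*m - 4*g^4 - 8*g^3*m - 46*g^3 - 92*g^2*m + 196*g^2 + 392*g*m - 147*g - 294*m
(2) = -4*w^5 + 12*w^4 - 8*w^3 - 32*w
(3) = -18*l^5 + 108*l^4 - 88*l^3 - 14*l^2 + 20*l
(4) = 9*t^3 - 8*t^2 - 5*t - 8
(5) = 576*o^5 + 408*o^4*r - 236*o^3*r^2 - 66*o^2*r^3 + 3*o*r^4 + r^5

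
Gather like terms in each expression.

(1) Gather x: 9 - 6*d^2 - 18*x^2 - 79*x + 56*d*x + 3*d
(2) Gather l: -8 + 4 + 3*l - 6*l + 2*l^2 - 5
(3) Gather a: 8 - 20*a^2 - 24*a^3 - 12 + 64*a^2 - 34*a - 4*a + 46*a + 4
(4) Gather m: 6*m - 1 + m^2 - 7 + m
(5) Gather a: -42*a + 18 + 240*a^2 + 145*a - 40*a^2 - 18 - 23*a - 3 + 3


(1) = -6*d^2 + 3*d - 18*x^2 + x*(56*d - 79) + 9
(2) = 2*l^2 - 3*l - 9
(3) = -24*a^3 + 44*a^2 + 8*a
(4) = m^2 + 7*m - 8
(5) = 200*a^2 + 80*a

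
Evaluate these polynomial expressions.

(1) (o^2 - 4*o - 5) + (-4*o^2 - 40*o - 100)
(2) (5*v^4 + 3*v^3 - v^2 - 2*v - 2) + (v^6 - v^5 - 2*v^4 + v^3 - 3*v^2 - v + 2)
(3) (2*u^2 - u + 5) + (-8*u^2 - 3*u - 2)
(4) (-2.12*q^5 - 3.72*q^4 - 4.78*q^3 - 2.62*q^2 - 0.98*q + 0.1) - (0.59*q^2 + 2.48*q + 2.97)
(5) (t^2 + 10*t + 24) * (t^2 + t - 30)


(1) = -3*o^2 - 44*o - 105
(2) = v^6 - v^5 + 3*v^4 + 4*v^3 - 4*v^2 - 3*v
(3) = -6*u^2 - 4*u + 3
(4) = -2.12*q^5 - 3.72*q^4 - 4.78*q^3 - 3.21*q^2 - 3.46*q - 2.87
(5) = t^4 + 11*t^3 + 4*t^2 - 276*t - 720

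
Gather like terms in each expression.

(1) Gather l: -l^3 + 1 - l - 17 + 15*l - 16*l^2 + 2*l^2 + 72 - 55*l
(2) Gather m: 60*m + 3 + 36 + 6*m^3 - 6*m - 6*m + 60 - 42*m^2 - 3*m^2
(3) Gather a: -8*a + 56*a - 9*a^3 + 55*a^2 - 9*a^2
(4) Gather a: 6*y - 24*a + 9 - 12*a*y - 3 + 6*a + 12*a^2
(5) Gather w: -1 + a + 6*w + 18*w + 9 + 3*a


(1) = -l^3 - 14*l^2 - 41*l + 56
(2) = 6*m^3 - 45*m^2 + 48*m + 99
(3) = -9*a^3 + 46*a^2 + 48*a
(4) = 12*a^2 + a*(-12*y - 18) + 6*y + 6
(5) = 4*a + 24*w + 8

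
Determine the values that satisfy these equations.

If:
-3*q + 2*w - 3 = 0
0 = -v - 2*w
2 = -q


Then:
q = -2
v = 3
w = -3/2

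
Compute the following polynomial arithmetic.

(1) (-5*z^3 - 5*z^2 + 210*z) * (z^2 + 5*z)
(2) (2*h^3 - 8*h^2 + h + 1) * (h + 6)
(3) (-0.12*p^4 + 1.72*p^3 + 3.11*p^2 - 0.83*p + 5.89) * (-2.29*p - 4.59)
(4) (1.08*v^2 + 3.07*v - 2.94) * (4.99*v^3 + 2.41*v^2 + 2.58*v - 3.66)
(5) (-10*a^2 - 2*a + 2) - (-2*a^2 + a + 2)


(1) = -5*z^5 - 30*z^4 + 185*z^3 + 1050*z^2
(2) = 2*h^4 + 4*h^3 - 47*h^2 + 7*h + 6
(3) = 0.2748*p^5 - 3.388*p^4 - 15.0167*p^3 - 12.3742*p^2 - 9.6784*p - 27.0351
(4) = 5.3892*v^5 + 17.9221*v^4 - 4.4855*v^3 - 3.1176*v^2 - 18.8214*v + 10.7604
(5) = -8*a^2 - 3*a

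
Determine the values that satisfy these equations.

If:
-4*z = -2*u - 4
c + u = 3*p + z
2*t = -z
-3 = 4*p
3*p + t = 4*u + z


Then:
c = -65/76
p = -3/4
t = -23/76
u = -15/19
z = 23/38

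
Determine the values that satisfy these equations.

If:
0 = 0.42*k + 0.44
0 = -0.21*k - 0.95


Then:
No Solution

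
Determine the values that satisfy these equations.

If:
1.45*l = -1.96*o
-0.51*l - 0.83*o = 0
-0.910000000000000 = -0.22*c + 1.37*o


Then:
c = 4.14
l = 0.00
o = 0.00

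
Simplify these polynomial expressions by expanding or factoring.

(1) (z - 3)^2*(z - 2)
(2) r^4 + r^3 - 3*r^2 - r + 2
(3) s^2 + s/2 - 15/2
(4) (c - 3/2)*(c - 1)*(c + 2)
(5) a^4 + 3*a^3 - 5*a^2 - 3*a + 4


(1) = z^3 - 8*z^2 + 21*z - 18
(2) = (r - 1)^2*(r + 1)*(r + 2)
(3) = (s - 5/2)*(s + 3)
(4) = c^3 - c^2/2 - 7*c/2 + 3
(5) = (a - 1)^2*(a + 1)*(a + 4)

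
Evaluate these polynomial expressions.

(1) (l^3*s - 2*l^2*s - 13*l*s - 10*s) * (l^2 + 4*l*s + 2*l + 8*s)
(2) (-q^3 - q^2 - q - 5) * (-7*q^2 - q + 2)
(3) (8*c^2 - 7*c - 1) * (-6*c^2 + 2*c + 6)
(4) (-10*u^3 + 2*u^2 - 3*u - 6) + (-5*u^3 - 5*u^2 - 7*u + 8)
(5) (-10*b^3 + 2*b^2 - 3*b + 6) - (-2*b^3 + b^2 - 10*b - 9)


(1) = l^5*s + 4*l^4*s^2 - 17*l^3*s - 68*l^2*s^2 - 36*l^2*s - 144*l*s^2 - 20*l*s - 80*s^2
(2) = 7*q^5 + 8*q^4 + 6*q^3 + 34*q^2 + 3*q - 10
(3) = -48*c^4 + 58*c^3 + 40*c^2 - 44*c - 6
(4) = -15*u^3 - 3*u^2 - 10*u + 2
(5) = -8*b^3 + b^2 + 7*b + 15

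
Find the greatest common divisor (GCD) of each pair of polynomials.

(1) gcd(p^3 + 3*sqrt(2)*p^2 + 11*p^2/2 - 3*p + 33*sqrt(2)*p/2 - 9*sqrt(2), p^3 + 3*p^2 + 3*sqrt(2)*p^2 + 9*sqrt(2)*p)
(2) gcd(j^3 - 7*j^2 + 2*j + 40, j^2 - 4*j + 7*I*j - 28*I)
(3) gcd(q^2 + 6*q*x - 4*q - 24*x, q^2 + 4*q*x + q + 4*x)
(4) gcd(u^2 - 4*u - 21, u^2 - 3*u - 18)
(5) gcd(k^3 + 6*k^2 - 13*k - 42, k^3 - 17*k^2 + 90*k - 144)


(1) = p + 3*sqrt(2)
(2) = j - 4
(3) = 1
(4) = gcd((u - 7)*(u + 3), (u - 6)*(u + 3)) = u + 3
(5) = gcd((k - 3)*(k + 2)*(k + 7), (k - 8)*(k - 6)*(k - 3)) = k - 3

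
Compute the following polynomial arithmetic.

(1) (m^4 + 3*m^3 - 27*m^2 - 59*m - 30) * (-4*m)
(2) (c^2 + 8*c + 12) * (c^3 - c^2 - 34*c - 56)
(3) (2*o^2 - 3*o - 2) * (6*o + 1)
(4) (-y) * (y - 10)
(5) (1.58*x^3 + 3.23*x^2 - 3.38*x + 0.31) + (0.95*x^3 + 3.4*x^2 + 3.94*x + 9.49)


(1) = -4*m^5 - 12*m^4 + 108*m^3 + 236*m^2 + 120*m
(2) = c^5 + 7*c^4 - 30*c^3 - 340*c^2 - 856*c - 672
(3) = 12*o^3 - 16*o^2 - 15*o - 2
(4) = -y^2 + 10*y
(5) = 2.53*x^3 + 6.63*x^2 + 0.56*x + 9.8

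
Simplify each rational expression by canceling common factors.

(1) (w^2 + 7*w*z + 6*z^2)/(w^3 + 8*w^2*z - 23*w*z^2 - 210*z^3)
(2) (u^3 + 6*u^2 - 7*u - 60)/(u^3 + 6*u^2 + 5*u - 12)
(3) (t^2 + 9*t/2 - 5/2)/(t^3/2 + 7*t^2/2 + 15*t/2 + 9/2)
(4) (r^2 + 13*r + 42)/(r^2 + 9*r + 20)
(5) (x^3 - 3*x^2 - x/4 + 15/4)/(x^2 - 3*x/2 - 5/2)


(1) = (-w - z)/(-w^2 - 2*w*z + 35*z^2)
(2) = (u^2 + 2*u - 15)/(u^2 + 2*u - 3)
(3) = (2*t^2 + 9*t - 5)/(t^3 + 7*t^2 + 15*t + 9)
(4) = (r^2 + 13*r + 42)/(r^2 + 9*r + 20)
(5) = x - 3/2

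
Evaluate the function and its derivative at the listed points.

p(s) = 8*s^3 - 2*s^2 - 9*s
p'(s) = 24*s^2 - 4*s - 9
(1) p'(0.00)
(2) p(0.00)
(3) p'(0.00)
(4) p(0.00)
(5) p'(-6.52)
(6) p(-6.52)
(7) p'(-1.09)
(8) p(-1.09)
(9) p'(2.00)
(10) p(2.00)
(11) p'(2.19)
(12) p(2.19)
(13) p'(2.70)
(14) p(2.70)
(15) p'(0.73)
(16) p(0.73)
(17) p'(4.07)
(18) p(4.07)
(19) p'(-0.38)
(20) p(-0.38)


(1) = -9.00
(2) = 0.00
(3) = -9.00
(4) = 0.00
(5) = 1037.33
(6) = -2243.68
(7) = 23.87
(8) = -2.93
(9) = 79.00
(10) = 38.00
(11) = 97.35
(12) = 54.73
(13) = 155.16
(14) = 118.58
(15) = 0.87
(16) = -4.52
(17) = 372.28
(18) = 469.59
(19) = -4.01
(20) = 2.69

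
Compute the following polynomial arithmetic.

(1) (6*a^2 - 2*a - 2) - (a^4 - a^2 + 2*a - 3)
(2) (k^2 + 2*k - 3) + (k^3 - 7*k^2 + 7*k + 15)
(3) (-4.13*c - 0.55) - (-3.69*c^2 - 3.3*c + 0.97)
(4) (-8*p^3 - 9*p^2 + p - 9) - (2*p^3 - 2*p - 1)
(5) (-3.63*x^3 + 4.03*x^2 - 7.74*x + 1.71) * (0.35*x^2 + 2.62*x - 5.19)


(1) = -a^4 + 7*a^2 - 4*a + 1
(2) = k^3 - 6*k^2 + 9*k + 12
(3) = 3.69*c^2 - 0.83*c - 1.52
(4) = -10*p^3 - 9*p^2 + 3*p - 8
(5) = -1.2705*x^5 - 8.1001*x^4 + 26.6893*x^3 - 40.596*x^2 + 44.6508*x - 8.8749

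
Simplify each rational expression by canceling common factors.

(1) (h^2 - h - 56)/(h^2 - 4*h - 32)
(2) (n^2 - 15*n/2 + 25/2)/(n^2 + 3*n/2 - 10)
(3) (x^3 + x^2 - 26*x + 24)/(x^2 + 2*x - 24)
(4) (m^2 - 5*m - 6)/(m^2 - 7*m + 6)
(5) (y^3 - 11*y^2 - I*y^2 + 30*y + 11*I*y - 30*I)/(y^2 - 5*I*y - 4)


(1) = (h + 7)/(h + 4)
(2) = (n - 5)/(n + 4)
(3) = x - 1
(4) = (m + 1)/(m - 1)
(5) = (y^2 - 11*y + 30)/(y - 4*I)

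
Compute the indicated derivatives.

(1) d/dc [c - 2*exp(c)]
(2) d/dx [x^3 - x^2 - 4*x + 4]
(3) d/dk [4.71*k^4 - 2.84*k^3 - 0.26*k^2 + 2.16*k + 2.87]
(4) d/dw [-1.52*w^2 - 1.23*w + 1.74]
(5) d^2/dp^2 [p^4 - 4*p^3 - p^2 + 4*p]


(1) = 1 - 2*exp(c)
(2) = 3*x^2 - 2*x - 4
(3) = 18.84*k^3 - 8.52*k^2 - 0.52*k + 2.16
(4) = -3.04*w - 1.23
(5) = 12*p^2 - 24*p - 2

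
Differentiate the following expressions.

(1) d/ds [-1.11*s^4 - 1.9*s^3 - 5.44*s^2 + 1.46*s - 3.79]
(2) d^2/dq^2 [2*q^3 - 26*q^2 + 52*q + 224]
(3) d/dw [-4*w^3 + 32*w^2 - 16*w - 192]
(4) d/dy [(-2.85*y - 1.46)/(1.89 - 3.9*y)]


(1) = -4.44*s^3 - 5.7*s^2 - 10.88*s + 1.46
(2) = 12*q - 52
(3) = -12*w^2 + 64*w - 16
(4) = (20.942145 - 43.21395*y)/(3.9*y - 1.89)^3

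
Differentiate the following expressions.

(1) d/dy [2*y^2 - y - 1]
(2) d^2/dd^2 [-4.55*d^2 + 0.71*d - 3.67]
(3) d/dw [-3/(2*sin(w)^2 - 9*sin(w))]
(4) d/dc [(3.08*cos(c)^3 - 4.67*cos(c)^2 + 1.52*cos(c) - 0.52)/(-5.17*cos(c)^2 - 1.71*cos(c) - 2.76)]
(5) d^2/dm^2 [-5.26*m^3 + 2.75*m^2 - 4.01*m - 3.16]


(1) = 4*y - 1
(2) = -9.10000000000000
(3) = 3*(4*sin(w) - 9)*cos(w)/((2*sin(w) - 9)^2*sin(w)^2)
(4) = (15.9236*cos(c)^4 + 10.5336*cos(c)^3 + 9.6583*cos(c)^2 - 20.4016*cos(c) + 5.0844)*sin(c)/(26.7289*cos(c)^4 + 17.6814*cos(c)^3 + 31.4625*cos(c)^2 + 9.4392*cos(c) + 7.6176)
(5) = 5.5 - 31.56*m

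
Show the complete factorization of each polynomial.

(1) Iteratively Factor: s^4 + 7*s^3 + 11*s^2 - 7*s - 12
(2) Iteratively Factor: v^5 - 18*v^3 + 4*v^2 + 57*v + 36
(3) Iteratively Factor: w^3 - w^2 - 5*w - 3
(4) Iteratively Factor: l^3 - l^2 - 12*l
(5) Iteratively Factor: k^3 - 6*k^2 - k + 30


(1) = (s + 4)*(s^3 + 3*s^2 - s - 3) = (s + 1)*(s + 4)*(s^2 + 2*s - 3) = (s - 1)*(s + 1)*(s + 4)*(s + 3)
(2) = (v - 3)*(v^4 + 3*v^3 - 9*v^2 - 23*v - 12) = (v - 3)^2*(v^3 + 6*v^2 + 9*v + 4) = (v - 3)^2*(v + 1)*(v^2 + 5*v + 4) = (v - 3)^2*(v + 1)*(v + 4)*(v + 1)
(3) = (w - 3)*(w^2 + 2*w + 1) = (w - 3)*(w + 1)*(w + 1)
(4) = (l)*(l^2 - l - 12) = l*(l - 4)*(l + 3)
(5) = (k - 3)*(k^2 - 3*k - 10) = (k - 5)*(k - 3)*(k + 2)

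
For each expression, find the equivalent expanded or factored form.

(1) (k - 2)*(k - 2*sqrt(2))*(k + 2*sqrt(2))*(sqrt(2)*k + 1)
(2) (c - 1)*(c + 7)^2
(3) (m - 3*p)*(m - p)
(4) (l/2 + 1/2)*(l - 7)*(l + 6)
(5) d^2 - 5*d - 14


(1) = sqrt(2)*k^4 - 2*sqrt(2)*k^3 + k^3 - 8*sqrt(2)*k^2 - 2*k^2 - 8*k + 16*sqrt(2)*k + 16
(2) = c^3 + 13*c^2 + 35*c - 49
(3) = m^2 - 4*m*p + 3*p^2
(4) = l^3/2 - 43*l/2 - 21
(5) = (d - 7)*(d + 2)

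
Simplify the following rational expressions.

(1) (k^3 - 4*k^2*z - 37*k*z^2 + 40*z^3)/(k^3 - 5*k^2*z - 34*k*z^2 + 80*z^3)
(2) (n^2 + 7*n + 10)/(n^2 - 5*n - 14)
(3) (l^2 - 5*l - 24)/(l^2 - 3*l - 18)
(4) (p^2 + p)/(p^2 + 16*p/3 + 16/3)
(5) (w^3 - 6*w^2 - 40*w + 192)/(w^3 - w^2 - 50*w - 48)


(1) = (-k + z)/(-k + 2*z)
(2) = (n + 5)/(n - 7)
(3) = (l - 8)/(l - 6)
(4) = (3*p^2 + 3*p)/(3*p^2 + 16*p + 16)
(5) = (w - 4)/(w + 1)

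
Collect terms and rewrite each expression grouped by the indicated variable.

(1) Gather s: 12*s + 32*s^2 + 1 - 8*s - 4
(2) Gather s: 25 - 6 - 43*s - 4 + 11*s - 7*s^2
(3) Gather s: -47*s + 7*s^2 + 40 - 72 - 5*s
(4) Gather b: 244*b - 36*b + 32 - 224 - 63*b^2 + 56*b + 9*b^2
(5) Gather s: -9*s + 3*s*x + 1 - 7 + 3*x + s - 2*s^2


(1) = 32*s^2 + 4*s - 3
(2) = -7*s^2 - 32*s + 15
(3) = 7*s^2 - 52*s - 32
(4) = -54*b^2 + 264*b - 192
(5) = -2*s^2 + s*(3*x - 8) + 3*x - 6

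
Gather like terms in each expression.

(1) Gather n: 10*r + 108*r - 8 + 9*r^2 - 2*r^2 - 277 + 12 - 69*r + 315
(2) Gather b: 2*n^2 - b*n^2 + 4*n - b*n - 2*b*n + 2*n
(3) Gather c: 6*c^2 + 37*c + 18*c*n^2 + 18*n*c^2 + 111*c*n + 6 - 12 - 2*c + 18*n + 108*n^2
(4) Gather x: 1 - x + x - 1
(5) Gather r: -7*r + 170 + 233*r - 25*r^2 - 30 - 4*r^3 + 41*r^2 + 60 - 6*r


(1) = 7*r^2 + 49*r + 42
(2) = b*(-n^2 - 3*n) + 2*n^2 + 6*n
(3) = c^2*(18*n + 6) + c*(18*n^2 + 111*n + 35) + 108*n^2 + 18*n - 6
(4) = 0
(5) = -4*r^3 + 16*r^2 + 220*r + 200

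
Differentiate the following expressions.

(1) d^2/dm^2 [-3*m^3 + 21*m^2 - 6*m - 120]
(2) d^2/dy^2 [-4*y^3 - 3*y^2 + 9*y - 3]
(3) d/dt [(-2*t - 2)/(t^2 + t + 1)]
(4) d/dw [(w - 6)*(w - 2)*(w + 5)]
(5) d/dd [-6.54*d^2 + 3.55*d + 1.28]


(1) = 42 - 18*m
(2) = -24*y - 6
(3) = 2*t*(t + 2)/(t^4 + 2*t^3 + 3*t^2 + 2*t + 1)
(4) = 3*w^2 - 6*w - 28
(5) = 3.55 - 13.08*d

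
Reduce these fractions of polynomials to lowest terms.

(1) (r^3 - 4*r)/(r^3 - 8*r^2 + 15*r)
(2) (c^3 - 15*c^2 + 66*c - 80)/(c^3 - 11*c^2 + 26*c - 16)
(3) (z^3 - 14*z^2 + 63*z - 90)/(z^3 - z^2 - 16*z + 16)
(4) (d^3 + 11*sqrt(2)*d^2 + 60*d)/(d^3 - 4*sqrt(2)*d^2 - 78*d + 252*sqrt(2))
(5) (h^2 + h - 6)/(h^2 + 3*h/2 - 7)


(1) = (r^2 - 4)/(r^2 - 8*r + 15)
(2) = (c - 5)/(c - 1)
(3) = (z^3 - 14*z^2 + 63*z - 90)/(z^3 - z^2 - 16*z + 16)
(4) = (d^2 + 5*sqrt(2)*d)/(d^2 - 10*sqrt(2)*d + 42)
(5) = (2*h + 6)/(2*h + 7)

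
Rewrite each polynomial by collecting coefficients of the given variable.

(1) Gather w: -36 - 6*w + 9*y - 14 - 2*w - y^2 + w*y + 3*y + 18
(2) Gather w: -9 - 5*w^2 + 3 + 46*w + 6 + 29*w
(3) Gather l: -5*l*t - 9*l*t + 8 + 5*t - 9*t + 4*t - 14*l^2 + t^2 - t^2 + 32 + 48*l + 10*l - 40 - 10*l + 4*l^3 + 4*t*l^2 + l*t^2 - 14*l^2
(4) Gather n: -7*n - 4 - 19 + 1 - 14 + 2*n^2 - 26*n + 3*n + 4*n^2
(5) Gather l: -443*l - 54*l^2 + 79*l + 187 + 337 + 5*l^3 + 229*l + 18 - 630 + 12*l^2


(1) = w*(y - 8) - y^2 + 12*y - 32
(2) = -5*w^2 + 75*w
(3) = 4*l^3 + l^2*(4*t - 28) + l*(t^2 - 14*t + 48)
(4) = 6*n^2 - 30*n - 36
(5) = 5*l^3 - 42*l^2 - 135*l - 88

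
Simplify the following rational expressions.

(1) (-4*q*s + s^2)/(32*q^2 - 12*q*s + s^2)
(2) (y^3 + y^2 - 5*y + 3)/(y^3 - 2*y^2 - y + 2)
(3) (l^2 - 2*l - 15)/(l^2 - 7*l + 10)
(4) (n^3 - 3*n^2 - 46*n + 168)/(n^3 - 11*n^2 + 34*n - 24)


(1) = -s/(8*q - s)
(2) = (y^2 + 2*y - 3)/(y^2 - y - 2)
(3) = (l + 3)/(l - 2)
(4) = (n + 7)/(n - 1)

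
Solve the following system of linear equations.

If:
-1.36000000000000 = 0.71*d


Then:
d = -1.92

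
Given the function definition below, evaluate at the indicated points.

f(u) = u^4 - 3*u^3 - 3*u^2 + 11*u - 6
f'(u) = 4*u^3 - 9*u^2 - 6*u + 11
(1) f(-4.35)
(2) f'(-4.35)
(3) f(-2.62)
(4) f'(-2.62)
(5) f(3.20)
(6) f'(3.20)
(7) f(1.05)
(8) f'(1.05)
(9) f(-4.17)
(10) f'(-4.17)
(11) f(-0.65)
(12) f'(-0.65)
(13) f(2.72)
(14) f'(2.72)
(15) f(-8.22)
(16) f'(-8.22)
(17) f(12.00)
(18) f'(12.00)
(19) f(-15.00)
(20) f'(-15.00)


(1) = 494.38
(2) = -462.45
(3) = 45.66
(4) = -107.00
(5) = 5.03
(6) = 30.71
(7) = -0.01
(8) = -0.59
(9) = 415.87
(10) = -410.53
(11) = -13.42
(12) = 10.00
(13) = -3.91
(14) = 8.59
(15) = 5932.60
(16) = -2769.44
(17) = 15246.00
(18) = 5555.00
(19) = 59904.00
(20) = -15424.00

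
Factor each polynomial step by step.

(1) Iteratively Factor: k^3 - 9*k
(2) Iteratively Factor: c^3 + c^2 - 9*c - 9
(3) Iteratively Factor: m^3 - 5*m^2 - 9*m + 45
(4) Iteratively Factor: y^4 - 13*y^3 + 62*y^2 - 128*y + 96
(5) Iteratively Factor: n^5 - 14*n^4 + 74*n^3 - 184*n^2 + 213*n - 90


(1) = (k - 3)*(k^2 + 3*k) = (k - 3)*(k + 3)*(k)
(2) = (c + 3)*(c^2 - 2*c - 3) = (c + 1)*(c + 3)*(c - 3)
(3) = (m + 3)*(m^2 - 8*m + 15) = (m - 5)*(m + 3)*(m - 3)
(4) = (y - 3)*(y^3 - 10*y^2 + 32*y - 32) = (y - 4)*(y - 3)*(y^2 - 6*y + 8) = (y - 4)^2*(y - 3)*(y - 2)
(5) = (n - 5)*(n^4 - 9*n^3 + 29*n^2 - 39*n + 18) = (n - 5)*(n - 1)*(n^3 - 8*n^2 + 21*n - 18) = (n - 5)*(n - 3)*(n - 1)*(n^2 - 5*n + 6) = (n - 5)*(n - 3)*(n - 2)*(n - 1)*(n - 3)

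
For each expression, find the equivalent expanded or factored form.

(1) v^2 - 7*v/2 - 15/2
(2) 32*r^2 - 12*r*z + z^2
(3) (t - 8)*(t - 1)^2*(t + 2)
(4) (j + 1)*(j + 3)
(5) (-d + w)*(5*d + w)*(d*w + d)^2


(1) = (v - 5)*(v + 3/2)
(2) = (-8*r + z)*(-4*r + z)
(3) = t^4 - 8*t^3 - 3*t^2 + 26*t - 16
(4) = j^2 + 4*j + 3
(5) = -5*d^4*w^2 - 10*d^4*w - 5*d^4 + 4*d^3*w^3 + 8*d^3*w^2 + 4*d^3*w + d^2*w^4 + 2*d^2*w^3 + d^2*w^2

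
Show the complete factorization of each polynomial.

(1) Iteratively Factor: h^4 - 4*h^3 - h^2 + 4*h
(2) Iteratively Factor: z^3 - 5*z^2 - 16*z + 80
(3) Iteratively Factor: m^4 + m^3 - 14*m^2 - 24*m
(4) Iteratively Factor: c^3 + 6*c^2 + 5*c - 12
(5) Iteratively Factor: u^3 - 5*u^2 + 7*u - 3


(1) = (h - 1)*(h^3 - 3*h^2 - 4*h) = (h - 4)*(h - 1)*(h^2 + h) = (h - 4)*(h - 1)*(h + 1)*(h)
(2) = (z - 4)*(z^2 - z - 20) = (z - 5)*(z - 4)*(z + 4)
(3) = (m)*(m^3 + m^2 - 14*m - 24) = m*(m + 3)*(m^2 - 2*m - 8) = m*(m + 2)*(m + 3)*(m - 4)
(4) = (c - 1)*(c^2 + 7*c + 12) = (c - 1)*(c + 3)*(c + 4)
(5) = (u - 1)*(u^2 - 4*u + 3) = (u - 1)^2*(u - 3)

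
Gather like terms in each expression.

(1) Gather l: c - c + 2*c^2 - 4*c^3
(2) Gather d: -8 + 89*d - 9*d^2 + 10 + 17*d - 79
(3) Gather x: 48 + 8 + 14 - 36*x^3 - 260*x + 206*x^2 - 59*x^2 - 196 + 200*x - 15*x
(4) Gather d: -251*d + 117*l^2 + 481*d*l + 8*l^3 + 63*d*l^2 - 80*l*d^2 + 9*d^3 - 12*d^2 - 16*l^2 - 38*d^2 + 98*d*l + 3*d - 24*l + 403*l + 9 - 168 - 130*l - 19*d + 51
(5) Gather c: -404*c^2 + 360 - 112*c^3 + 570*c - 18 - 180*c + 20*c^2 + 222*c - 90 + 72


(1) = -4*c^3 + 2*c^2
(2) = -9*d^2 + 106*d - 77
(3) = -36*x^3 + 147*x^2 - 75*x - 126
(4) = 9*d^3 + d^2*(-80*l - 50) + d*(63*l^2 + 579*l - 267) + 8*l^3 + 101*l^2 + 249*l - 108
(5) = -112*c^3 - 384*c^2 + 612*c + 324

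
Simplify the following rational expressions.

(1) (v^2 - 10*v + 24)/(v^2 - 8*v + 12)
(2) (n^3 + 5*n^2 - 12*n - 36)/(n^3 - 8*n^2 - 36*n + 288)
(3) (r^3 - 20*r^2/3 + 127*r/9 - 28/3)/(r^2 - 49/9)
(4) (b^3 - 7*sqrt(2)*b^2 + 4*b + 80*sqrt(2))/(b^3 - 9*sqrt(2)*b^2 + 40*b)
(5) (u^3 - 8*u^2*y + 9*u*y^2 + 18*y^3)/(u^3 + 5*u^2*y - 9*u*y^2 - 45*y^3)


(1) = (v - 4)/(v - 2)
(2) = (n^2 - n - 6)/(n^2 - 14*n + 48)
(3) = (3*r^2 - 13*r + 12)/(3*r + 7)
(4) = (b + 2*sqrt(2))/b
(5) = (u^2 - 5*u*y - 6*y^2)/(u^2 + 8*u*y + 15*y^2)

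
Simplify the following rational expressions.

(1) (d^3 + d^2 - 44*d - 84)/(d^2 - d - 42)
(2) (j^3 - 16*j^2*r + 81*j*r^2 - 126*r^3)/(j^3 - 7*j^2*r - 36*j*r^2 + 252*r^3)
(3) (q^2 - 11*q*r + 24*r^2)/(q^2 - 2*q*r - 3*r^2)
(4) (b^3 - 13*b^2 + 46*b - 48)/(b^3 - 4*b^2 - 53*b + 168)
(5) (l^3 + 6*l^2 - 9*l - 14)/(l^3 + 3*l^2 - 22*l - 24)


(1) = d + 2
(2) = (j - 3*r)/(j + 6*r)
(3) = (q - 8*r)/(q + r)
(4) = (b - 2)/(b + 7)
(5) = (l^2 + 5*l - 14)/(l^2 + 2*l - 24)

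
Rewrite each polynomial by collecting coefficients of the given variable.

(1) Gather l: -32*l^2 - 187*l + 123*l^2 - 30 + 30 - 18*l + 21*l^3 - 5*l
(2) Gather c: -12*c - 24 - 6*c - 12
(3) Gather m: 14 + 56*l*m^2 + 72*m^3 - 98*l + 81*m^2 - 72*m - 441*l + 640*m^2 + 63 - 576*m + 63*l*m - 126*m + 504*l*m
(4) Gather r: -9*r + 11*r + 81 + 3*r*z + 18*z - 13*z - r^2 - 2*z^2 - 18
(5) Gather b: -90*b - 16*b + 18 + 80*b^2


(1) = 21*l^3 + 91*l^2 - 210*l
(2) = -18*c - 36
(3) = -539*l + 72*m^3 + m^2*(56*l + 721) + m*(567*l - 774) + 77
(4) = -r^2 + r*(3*z + 2) - 2*z^2 + 5*z + 63
(5) = 80*b^2 - 106*b + 18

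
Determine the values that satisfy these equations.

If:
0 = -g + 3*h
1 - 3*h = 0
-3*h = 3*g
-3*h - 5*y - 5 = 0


Then:
No Solution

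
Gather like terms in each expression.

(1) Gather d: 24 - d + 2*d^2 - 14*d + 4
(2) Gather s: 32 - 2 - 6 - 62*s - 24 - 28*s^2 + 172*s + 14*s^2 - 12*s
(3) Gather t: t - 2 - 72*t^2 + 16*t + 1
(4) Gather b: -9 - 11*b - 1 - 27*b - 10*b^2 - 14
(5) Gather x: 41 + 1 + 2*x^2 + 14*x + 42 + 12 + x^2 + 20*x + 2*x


(1) = 2*d^2 - 15*d + 28
(2) = -14*s^2 + 98*s
(3) = -72*t^2 + 17*t - 1
(4) = -10*b^2 - 38*b - 24
(5) = 3*x^2 + 36*x + 96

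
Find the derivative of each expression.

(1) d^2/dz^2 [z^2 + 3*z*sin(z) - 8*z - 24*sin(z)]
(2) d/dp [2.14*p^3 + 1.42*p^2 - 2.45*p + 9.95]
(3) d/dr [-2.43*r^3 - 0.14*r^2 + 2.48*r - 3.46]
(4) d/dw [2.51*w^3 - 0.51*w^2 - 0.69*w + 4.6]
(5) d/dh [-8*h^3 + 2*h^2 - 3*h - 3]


(1) = -3*z*sin(z) + 24*sin(z) + 6*cos(z) + 2
(2) = 6.42*p^2 + 2.84*p - 2.45
(3) = -7.29*r^2 - 0.28*r + 2.48
(4) = 7.53*w^2 - 1.02*w - 0.69
(5) = -24*h^2 + 4*h - 3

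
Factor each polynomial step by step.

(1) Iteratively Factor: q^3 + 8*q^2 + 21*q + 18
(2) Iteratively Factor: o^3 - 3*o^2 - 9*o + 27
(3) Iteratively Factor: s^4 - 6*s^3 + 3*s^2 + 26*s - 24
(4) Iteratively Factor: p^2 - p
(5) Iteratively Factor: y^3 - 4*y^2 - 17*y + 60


(1) = (q + 3)*(q^2 + 5*q + 6) = (q + 3)^2*(q + 2)
(2) = (o - 3)*(o^2 - 9) = (o - 3)*(o + 3)*(o - 3)
(3) = (s + 2)*(s^3 - 8*s^2 + 19*s - 12) = (s - 3)*(s + 2)*(s^2 - 5*s + 4) = (s - 3)*(s - 1)*(s + 2)*(s - 4)
(4) = (p)*(p - 1)
(5) = (y + 4)*(y^2 - 8*y + 15) = (y - 5)*(y + 4)*(y - 3)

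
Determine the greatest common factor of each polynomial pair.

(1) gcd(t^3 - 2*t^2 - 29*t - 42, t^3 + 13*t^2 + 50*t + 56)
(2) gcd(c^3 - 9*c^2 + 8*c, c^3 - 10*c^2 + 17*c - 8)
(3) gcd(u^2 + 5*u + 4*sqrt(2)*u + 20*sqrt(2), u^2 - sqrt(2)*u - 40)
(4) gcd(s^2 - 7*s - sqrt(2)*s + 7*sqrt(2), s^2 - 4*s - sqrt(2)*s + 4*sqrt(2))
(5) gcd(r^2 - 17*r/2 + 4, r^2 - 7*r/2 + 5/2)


(1) = gcd((t - 7)*(t + 2)*(t + 3), (t + 2)*(t + 4)*(t + 7)) = t + 2
(2) = gcd(c*(c - 8)*(c - 1), (c - 8)*(c - 1)^2) = c^2 - 9*c + 8
(3) = gcd((u + 5)*(u + 4*sqrt(2)), (u - 5*sqrt(2))*(u + 4*sqrt(2))) = u + 4*sqrt(2)
(4) = gcd((s - 7)*(s - sqrt(2)), (s - 4)*(s - sqrt(2))) = s - sqrt(2)
(5) = 1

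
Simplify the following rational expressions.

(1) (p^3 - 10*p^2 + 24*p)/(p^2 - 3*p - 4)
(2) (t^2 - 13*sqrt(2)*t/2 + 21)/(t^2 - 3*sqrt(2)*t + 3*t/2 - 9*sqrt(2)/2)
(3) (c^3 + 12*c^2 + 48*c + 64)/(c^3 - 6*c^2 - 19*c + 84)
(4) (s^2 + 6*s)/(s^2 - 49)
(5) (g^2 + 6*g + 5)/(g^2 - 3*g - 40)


(1) = (p^2 - 6*p)/(p + 1)
(2) = (4*t - 14*sqrt(2))/(4*t + 6)
(3) = (c^2 + 8*c + 16)/(c^2 - 10*c + 21)
(4) = (s^2 + 6*s)/(s^2 - 49)
(5) = (g + 1)/(g - 8)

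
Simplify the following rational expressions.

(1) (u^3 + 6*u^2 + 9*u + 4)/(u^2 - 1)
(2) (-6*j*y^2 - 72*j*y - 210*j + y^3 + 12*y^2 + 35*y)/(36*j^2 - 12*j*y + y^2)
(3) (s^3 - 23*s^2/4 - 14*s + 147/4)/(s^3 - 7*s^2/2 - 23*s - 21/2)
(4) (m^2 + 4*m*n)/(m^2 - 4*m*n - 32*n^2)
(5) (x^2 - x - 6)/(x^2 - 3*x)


(1) = (u^2 + 5*u + 4)/(u - 1)
(2) = (y^2 + 12*y + 35)/(-6*j + y)
(3) = (4*s - 7)/(4*s + 2)
(4) = m/(m - 8*n)
(5) = (x + 2)/x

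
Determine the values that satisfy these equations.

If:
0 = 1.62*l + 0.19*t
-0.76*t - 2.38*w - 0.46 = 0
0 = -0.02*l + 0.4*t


Then:
l = 0.00
t = 0.00
w = -0.19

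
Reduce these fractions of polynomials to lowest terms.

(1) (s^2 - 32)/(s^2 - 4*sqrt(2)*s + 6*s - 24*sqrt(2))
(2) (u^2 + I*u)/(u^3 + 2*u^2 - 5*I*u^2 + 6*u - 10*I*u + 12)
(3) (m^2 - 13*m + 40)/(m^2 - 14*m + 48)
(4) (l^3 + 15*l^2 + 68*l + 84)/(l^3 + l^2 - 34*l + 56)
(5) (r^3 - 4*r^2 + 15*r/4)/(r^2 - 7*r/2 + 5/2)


(1) = (s + 4*sqrt(2))/(s + 6)
(2) = u/(u^2 + u*(2 - 6*I) - 12*I)
(3) = (m - 5)/(m - 6)
(4) = (l^2 + 8*l + 12)/(l^2 - 6*l + 8)
(5) = (2*r^2 - 3*r)/(2*r - 2)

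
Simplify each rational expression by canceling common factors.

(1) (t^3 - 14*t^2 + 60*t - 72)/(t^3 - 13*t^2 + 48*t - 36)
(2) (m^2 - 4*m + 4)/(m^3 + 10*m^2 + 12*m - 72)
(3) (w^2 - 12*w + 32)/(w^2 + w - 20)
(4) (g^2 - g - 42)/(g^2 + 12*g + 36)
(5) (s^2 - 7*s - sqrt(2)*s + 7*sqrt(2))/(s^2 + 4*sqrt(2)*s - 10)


(1) = (t - 2)/(t - 1)
(2) = (m - 2)/(m^2 + 12*m + 36)
(3) = (w - 8)/(w + 5)
(4) = (g - 7)/(g + 6)
(5) = (s - 7)/(s + 5*sqrt(2))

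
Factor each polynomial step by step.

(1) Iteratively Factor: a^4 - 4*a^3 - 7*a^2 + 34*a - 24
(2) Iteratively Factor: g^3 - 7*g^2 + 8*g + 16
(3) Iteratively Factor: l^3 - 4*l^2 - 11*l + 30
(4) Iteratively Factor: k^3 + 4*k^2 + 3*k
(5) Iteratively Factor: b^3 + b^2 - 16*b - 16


(1) = (a - 4)*(a^3 - 7*a + 6) = (a - 4)*(a - 2)*(a^2 + 2*a - 3) = (a - 4)*(a - 2)*(a + 3)*(a - 1)
(2) = (g - 4)*(g^2 - 3*g - 4) = (g - 4)*(g + 1)*(g - 4)
(3) = (l - 2)*(l^2 - 2*l - 15) = (l - 2)*(l + 3)*(l - 5)
(4) = (k)*(k^2 + 4*k + 3) = k*(k + 1)*(k + 3)
(5) = (b + 1)*(b^2 - 16) = (b + 1)*(b + 4)*(b - 4)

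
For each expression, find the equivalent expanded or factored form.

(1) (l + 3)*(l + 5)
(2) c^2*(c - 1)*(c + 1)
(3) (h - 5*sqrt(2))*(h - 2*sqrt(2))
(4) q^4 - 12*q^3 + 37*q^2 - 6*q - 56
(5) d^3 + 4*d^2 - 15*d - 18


(1) = l^2 + 8*l + 15
(2) = c^4 - c^2
(3) = h^2 - 7*sqrt(2)*h + 20
(4) = (q - 7)*(q - 4)*(q - 2)*(q + 1)
(5) = (d - 3)*(d + 1)*(d + 6)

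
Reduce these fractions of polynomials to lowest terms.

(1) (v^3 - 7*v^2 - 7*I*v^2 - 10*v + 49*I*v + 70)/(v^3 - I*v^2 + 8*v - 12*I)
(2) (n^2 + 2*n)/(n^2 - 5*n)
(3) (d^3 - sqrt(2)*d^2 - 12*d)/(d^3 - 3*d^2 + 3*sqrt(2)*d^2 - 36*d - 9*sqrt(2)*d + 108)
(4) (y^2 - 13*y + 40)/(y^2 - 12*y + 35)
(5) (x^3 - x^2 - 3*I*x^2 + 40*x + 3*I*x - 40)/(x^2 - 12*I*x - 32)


(1) = (v^2 + v*(-7 - 5*I) + 35*I)/(v^2 + I*v + 6)
(2) = (n + 2)/(n - 5)
(3) = (d^2 + 2*sqrt(2)*d)/(d^2 + d*(-3 + 6*sqrt(2)) - 18*sqrt(2))
(4) = (y - 8)/(y - 7)
(5) = (x^2 + x*(-1 + 5*I) - 5*I)/(x - 4*I)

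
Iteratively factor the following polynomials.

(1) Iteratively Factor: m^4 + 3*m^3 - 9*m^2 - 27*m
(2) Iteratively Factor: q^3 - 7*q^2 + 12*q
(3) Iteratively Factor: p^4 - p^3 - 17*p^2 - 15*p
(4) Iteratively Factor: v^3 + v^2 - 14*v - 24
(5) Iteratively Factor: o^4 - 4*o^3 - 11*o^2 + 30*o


(1) = (m)*(m^3 + 3*m^2 - 9*m - 27) = m*(m + 3)*(m^2 - 9) = m*(m + 3)^2*(m - 3)
(2) = (q - 4)*(q^2 - 3*q) = q*(q - 4)*(q - 3)
(3) = (p - 5)*(p^3 + 4*p^2 + 3*p) = (p - 5)*(p + 3)*(p^2 + p) = (p - 5)*(p + 1)*(p + 3)*(p)
(4) = (v + 3)*(v^2 - 2*v - 8) = (v + 2)*(v + 3)*(v - 4)
(5) = (o - 2)*(o^3 - 2*o^2 - 15*o) = (o - 2)*(o + 3)*(o^2 - 5*o) = o*(o - 2)*(o + 3)*(o - 5)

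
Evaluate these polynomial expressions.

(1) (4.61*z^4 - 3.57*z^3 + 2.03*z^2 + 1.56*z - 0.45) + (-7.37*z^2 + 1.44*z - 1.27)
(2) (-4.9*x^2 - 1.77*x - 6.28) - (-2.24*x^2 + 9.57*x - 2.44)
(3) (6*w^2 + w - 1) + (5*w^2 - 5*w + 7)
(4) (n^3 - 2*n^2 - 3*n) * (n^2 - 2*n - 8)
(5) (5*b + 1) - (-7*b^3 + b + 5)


(1) = 4.61*z^4 - 3.57*z^3 - 5.34*z^2 + 3.0*z - 1.72
(2) = -2.66*x^2 - 11.34*x - 3.84
(3) = 11*w^2 - 4*w + 6
(4) = n^5 - 4*n^4 - 7*n^3 + 22*n^2 + 24*n
(5) = 7*b^3 + 4*b - 4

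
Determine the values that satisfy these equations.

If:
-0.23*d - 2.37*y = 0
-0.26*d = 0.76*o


Then:
d = -10.304347826087*y
o = 3.52517162471396*y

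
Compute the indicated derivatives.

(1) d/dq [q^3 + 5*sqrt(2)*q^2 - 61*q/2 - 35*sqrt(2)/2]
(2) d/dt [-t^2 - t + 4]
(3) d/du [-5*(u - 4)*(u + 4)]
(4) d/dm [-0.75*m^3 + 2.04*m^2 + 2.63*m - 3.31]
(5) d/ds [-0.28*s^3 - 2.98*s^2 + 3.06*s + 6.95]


(1) = 3*q^2 + 10*sqrt(2)*q - 61/2
(2) = -2*t - 1
(3) = -10*u
(4) = -2.25*m^2 + 4.08*m + 2.63
(5) = -0.84*s^2 - 5.96*s + 3.06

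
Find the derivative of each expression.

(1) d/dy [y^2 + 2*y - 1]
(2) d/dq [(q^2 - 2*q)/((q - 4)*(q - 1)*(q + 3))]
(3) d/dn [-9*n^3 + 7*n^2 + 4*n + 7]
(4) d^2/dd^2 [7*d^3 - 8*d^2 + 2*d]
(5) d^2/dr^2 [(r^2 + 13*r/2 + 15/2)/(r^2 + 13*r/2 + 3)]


(1) = 2*y + 2
(2) = (-q^4 + 4*q^3 - 15*q^2 + 24*q - 24)/(q^6 - 4*q^5 - 18*q^4 + 68*q^3 + 73*q^2 - 264*q + 144)
(3) = -27*n^2 + 14*n + 4
(4) = 42*d - 16
(5) = 18*(12*r^2 + 78*r + 157)/(8*r^6 + 156*r^5 + 1086*r^4 + 3133*r^3 + 3258*r^2 + 1404*r + 216)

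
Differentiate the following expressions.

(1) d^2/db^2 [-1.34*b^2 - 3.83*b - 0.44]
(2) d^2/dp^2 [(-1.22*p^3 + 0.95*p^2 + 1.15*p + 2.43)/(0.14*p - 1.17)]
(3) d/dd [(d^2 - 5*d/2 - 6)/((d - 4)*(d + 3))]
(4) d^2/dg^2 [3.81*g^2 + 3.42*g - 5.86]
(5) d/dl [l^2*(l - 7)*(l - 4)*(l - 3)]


(1) = -2.68000000000000
(2) = (-0.047824*p^3 + 1.199016*p^2 - 10.020348*p + 3.072906)/(0.002744*p^3 - 0.068796*p^2 + 0.574938*p - 1.601613)
(3) = 3/(2*(d^2 + 6*d + 9))
(4) = 7.62000000000000
(5) = l*(5*l^3 - 56*l^2 + 183*l - 168)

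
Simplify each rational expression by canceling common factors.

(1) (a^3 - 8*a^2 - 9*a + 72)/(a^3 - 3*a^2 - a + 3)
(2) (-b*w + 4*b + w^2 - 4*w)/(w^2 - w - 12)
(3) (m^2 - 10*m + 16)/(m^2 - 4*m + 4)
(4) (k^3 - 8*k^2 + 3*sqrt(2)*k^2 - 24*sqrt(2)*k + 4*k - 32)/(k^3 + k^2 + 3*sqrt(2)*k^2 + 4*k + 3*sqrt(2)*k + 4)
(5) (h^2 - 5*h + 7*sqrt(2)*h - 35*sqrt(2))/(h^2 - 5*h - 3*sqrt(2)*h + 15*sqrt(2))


(1) = (a^2 - 5*a - 24)/(a^2 - 1)
(2) = (-b + w)/(w + 3)
(3) = (m - 8)/(m - 2)
(4) = (k - 8)/(k + 1)
(5) = (h + 7*sqrt(2))/(h - 3*sqrt(2))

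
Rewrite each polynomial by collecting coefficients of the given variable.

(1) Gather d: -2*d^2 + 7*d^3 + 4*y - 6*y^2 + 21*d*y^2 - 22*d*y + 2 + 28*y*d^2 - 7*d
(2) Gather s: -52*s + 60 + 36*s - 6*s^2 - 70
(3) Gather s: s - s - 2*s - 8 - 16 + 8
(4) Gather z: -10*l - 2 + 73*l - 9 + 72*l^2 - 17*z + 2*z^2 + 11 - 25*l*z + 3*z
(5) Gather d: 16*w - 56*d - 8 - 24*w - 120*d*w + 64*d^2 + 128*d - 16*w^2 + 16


(1) = 7*d^3 + d^2*(28*y - 2) + d*(21*y^2 - 22*y - 7) - 6*y^2 + 4*y + 2
(2) = -6*s^2 - 16*s - 10
(3) = -2*s - 16
(4) = 72*l^2 + 63*l + 2*z^2 + z*(-25*l - 14)
(5) = 64*d^2 + d*(72 - 120*w) - 16*w^2 - 8*w + 8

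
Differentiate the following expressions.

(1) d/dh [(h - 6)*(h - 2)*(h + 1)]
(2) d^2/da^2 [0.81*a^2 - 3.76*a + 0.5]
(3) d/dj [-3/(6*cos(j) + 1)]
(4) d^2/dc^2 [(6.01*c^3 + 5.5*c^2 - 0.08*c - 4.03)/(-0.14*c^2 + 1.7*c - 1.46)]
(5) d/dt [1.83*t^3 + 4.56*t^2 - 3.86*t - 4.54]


(1) = 3*h^2 - 14*h + 4
(2) = 1.62000000000000
(3) = -18*sin(j)/(6*cos(j) + 1)^2
(4) = (-34.895776*c^3 + 96.720048*c^2 - 82.718448*c - 1.404544)/(0.002744*c^6 - 0.09996*c^5 + 1.299648*c^4 - 6.99788*c^3 + 13.553472*c^2 - 10.87116*c + 3.112136)
(5) = 5.49*t^2 + 9.12*t - 3.86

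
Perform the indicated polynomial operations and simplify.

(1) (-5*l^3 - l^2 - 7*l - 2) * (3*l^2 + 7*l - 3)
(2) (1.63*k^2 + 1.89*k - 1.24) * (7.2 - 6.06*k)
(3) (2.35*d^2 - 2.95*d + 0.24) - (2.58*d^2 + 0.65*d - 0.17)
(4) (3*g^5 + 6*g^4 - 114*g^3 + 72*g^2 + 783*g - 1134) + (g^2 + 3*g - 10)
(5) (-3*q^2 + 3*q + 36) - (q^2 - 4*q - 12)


(1) = -15*l^5 - 38*l^4 - 13*l^3 - 52*l^2 + 7*l + 6
(2) = -9.8778*k^3 + 0.2826*k^2 + 21.1224*k - 8.928
(3) = -0.23*d^2 - 3.6*d + 0.41
(4) = 3*g^5 + 6*g^4 - 114*g^3 + 73*g^2 + 786*g - 1144
(5) = -4*q^2 + 7*q + 48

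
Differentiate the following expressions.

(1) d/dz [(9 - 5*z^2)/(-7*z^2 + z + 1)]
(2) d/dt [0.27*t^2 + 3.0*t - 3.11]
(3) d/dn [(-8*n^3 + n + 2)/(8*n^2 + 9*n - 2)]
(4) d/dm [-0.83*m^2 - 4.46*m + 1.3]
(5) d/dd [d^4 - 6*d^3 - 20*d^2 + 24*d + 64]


(1) = (-5*z^2 + 116*z - 9)/(49*z^4 - 14*z^3 - 13*z^2 + 2*z + 1)
(2) = 0.54*t + 3.0
(3) = 4*(-16*n^4 - 36*n^3 + 10*n^2 - 8*n - 5)/(64*n^4 + 144*n^3 + 49*n^2 - 36*n + 4)
(4) = -1.66*m - 4.46
(5) = 4*d^3 - 18*d^2 - 40*d + 24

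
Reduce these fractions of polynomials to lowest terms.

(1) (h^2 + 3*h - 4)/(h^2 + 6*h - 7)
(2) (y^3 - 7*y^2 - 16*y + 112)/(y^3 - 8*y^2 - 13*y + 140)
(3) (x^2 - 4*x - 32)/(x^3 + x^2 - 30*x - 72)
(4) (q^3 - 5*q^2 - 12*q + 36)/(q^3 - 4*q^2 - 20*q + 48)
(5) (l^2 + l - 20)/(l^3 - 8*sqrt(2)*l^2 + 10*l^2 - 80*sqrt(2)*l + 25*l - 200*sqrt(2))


(1) = (h + 4)/(h + 7)
(2) = (y - 4)/(y - 5)
(3) = (x - 8)/(x^2 - 3*x - 18)
(4) = (q + 3)/(q + 4)
(5) = (l - 4)/(l^2 + l*(5 - 8*sqrt(2)) - 40*sqrt(2))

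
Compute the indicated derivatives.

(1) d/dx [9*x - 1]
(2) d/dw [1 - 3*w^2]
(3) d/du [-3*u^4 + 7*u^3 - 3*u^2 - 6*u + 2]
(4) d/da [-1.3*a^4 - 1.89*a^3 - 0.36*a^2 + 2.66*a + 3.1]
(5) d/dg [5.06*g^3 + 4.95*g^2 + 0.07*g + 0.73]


(1) = 9
(2) = -6*w
(3) = -12*u^3 + 21*u^2 - 6*u - 6
(4) = -5.2*a^3 - 5.67*a^2 - 0.72*a + 2.66
(5) = 15.18*g^2 + 9.9*g + 0.07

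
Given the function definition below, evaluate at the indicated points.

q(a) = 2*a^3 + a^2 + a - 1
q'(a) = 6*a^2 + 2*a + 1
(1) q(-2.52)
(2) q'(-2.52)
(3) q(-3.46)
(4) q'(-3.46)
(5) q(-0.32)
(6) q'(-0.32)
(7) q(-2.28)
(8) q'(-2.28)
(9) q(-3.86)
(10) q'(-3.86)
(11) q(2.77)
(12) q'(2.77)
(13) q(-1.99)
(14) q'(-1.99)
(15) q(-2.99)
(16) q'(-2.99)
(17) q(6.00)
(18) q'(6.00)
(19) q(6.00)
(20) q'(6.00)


(1) = -29.18
(2) = 34.06
(3) = -75.33
(4) = 65.91
(5) = -1.28
(6) = 0.97
(7) = -21.79
(8) = 27.63
(9) = -104.99
(10) = 82.68
(11) = 51.95
(12) = 52.58
(13) = -14.79
(14) = 20.78
(15) = -48.51
(16) = 48.66
(17) = 473.00
(18) = 229.00
(19) = 473.00
(20) = 229.00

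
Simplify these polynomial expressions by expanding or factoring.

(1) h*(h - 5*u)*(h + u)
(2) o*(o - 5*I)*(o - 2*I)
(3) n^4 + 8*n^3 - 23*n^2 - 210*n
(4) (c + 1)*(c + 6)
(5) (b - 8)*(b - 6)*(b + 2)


(1) = h^3 - 4*h^2*u - 5*h*u^2
(2) = o^3 - 7*I*o^2 - 10*o
(3) = n*(n - 5)*(n + 6)*(n + 7)
(4) = c^2 + 7*c + 6
(5) = b^3 - 12*b^2 + 20*b + 96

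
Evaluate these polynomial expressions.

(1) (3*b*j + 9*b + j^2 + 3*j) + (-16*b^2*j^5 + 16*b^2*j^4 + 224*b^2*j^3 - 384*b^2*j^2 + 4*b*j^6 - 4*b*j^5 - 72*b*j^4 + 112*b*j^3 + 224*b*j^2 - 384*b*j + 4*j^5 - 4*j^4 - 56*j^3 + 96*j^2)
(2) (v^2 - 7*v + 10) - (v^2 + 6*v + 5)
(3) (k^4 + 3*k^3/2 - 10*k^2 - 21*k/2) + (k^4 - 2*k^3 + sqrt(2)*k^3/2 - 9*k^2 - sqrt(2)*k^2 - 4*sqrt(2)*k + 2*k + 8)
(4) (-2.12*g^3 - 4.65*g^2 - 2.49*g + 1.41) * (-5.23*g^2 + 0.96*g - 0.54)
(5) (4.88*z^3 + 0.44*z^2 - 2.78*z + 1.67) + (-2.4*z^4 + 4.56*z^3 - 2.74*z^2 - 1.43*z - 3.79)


(1) = -16*b^2*j^5 + 16*b^2*j^4 + 224*b^2*j^3 - 384*b^2*j^2 + 4*b*j^6 - 4*b*j^5 - 72*b*j^4 + 112*b*j^3 + 224*b*j^2 - 381*b*j + 9*b + 4*j^5 - 4*j^4 - 56*j^3 + 97*j^2 + 3*j
(2) = 5 - 13*v
(3) = 2*k^4 - k^3/2 + sqrt(2)*k^3/2 - 19*k^2 - sqrt(2)*k^2 - 17*k/2 - 4*sqrt(2)*k + 8
(4) = 11.0876*g^5 + 22.2843*g^4 + 9.7035*g^3 - 7.2537*g^2 + 2.6982*g - 0.7614
(5) = -2.4*z^4 + 9.44*z^3 - 2.3*z^2 - 4.21*z - 2.12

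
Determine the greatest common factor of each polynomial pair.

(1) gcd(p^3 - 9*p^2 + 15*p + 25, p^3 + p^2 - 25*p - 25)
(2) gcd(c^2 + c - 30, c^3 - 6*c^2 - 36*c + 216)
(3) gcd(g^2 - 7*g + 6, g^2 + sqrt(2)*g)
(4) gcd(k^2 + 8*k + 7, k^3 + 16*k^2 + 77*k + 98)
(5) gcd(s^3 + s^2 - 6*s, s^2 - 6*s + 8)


(1) = gcd((p - 5)^2*(p + 1), (p - 5)*(p + 1)*(p + 5)) = p^2 - 4*p - 5
(2) = gcd((c - 5)*(c + 6), (c - 6)^2*(c + 6)) = c + 6
(3) = gcd((g - 6)*(g - 1), g*(g + sqrt(2))) = 1
(4) = k + 7
(5) = s - 2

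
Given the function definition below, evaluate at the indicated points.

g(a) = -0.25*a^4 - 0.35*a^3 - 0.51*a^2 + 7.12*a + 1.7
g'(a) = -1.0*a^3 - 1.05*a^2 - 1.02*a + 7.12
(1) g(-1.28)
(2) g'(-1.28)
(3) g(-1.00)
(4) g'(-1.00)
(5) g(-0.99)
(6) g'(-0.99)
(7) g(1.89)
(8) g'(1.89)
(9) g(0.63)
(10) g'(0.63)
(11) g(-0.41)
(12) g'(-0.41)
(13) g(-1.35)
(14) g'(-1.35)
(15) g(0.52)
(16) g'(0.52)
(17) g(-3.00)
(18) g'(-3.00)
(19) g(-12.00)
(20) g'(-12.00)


(1) = -8.19
(2) = 8.80
(3) = -5.83
(4) = 8.09
(5) = -5.75
(6) = 8.07
(7) = 7.78
(8) = -5.31
(9) = 5.86
(10) = 5.81
(11) = -1.29
(12) = 7.43
(13) = -8.81
(14) = 9.04
(15) = 5.20
(16) = 6.17
(17) = -35.05
(18) = 27.73
(19) = -4736.38
(20) = 1596.16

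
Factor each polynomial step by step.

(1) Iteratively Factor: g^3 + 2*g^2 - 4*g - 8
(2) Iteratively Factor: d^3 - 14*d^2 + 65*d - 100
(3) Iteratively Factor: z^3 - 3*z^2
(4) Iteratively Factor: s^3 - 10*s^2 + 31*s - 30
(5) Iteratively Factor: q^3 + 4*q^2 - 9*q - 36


(1) = (g + 2)*(g^2 - 4) = (g - 2)*(g + 2)*(g + 2)
(2) = (d - 4)*(d^2 - 10*d + 25) = (d - 5)*(d - 4)*(d - 5)
(3) = (z)*(z^2 - 3*z) = z^2*(z - 3)
(4) = (s - 2)*(s^2 - 8*s + 15) = (s - 5)*(s - 2)*(s - 3)
(5) = (q + 3)*(q^2 + q - 12) = (q - 3)*(q + 3)*(q + 4)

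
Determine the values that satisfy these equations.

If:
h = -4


Then:
h = -4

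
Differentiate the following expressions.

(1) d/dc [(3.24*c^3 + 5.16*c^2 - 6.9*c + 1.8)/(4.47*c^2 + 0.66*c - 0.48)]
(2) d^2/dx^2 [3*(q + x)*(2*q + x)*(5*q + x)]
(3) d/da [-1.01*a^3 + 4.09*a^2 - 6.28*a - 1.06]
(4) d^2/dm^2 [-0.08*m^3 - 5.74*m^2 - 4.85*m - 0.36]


(1) = (14.4828*c^4 + 4.2768*c^3 + 29.583*c^2 - 21.0456*c + 2.124)/(19.9809*c^4 + 5.9004*c^3 - 3.8556*c^2 - 0.6336*c + 0.2304)
(2) = 48*q + 18*x
(3) = -3.03*a^2 + 8.18*a - 6.28
(4) = -0.48*m - 11.48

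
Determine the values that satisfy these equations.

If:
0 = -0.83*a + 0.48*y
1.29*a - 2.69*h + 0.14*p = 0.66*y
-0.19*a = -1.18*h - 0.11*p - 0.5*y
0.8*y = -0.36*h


Then:
a = 0.00
h = 0.00
p = 0.00
y = 0.00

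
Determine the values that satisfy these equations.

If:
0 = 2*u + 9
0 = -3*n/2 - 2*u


Then:
n = 6
u = -9/2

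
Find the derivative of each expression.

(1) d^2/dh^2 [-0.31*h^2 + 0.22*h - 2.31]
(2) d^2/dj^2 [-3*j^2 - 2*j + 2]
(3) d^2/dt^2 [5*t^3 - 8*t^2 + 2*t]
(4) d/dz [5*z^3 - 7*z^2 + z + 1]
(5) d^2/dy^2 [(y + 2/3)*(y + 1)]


(1) = -0.620000000000000
(2) = -6
(3) = 30*t - 16
(4) = 15*z^2 - 14*z + 1
(5) = 2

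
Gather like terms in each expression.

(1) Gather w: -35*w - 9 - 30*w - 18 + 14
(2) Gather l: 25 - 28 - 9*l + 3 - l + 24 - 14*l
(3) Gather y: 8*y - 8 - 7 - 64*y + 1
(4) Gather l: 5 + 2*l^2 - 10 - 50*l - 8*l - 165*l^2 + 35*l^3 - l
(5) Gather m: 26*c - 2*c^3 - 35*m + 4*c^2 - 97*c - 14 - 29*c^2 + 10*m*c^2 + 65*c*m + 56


(1) = -65*w - 13
(2) = 24 - 24*l
(3) = -56*y - 14
(4) = 35*l^3 - 163*l^2 - 59*l - 5
(5) = -2*c^3 - 25*c^2 - 71*c + m*(10*c^2 + 65*c - 35) + 42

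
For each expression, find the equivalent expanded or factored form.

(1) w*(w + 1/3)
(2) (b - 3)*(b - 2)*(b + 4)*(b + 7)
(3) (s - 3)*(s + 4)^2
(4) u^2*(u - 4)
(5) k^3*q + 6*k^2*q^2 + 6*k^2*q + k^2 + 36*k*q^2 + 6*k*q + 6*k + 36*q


(1) = w^2 + w/3
(2) = b^4 + 6*b^3 - 21*b^2 - 74*b + 168
(3) = s^3 + 5*s^2 - 8*s - 48
(4) = u^3 - 4*u^2
(5) = (k + 6)*(k + 6*q)*(k*q + 1)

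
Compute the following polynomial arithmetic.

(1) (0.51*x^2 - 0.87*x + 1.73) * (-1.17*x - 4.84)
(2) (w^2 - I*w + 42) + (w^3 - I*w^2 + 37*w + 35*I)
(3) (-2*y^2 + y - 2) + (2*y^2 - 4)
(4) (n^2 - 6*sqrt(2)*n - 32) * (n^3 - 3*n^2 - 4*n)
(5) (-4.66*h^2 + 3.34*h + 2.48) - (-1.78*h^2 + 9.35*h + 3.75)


(1) = -0.5967*x^3 - 1.4505*x^2 + 2.1867*x - 8.3732
(2) = w^3 + w^2 - I*w^2 + 37*w - I*w + 42 + 35*I
(3) = y - 6
(4) = n^5 - 6*sqrt(2)*n^4 - 3*n^4 - 36*n^3 + 18*sqrt(2)*n^3 + 24*sqrt(2)*n^2 + 96*n^2 + 128*n
(5) = -2.88*h^2 - 6.01*h - 1.27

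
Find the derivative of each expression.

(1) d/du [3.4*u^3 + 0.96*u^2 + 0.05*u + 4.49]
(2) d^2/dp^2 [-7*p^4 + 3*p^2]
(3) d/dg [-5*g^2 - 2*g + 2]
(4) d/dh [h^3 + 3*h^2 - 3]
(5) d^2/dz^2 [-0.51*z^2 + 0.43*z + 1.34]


(1) = 10.2*u^2 + 1.92*u + 0.05
(2) = 6 - 84*p^2
(3) = -10*g - 2
(4) = 3*h*(h + 2)
(5) = -1.02000000000000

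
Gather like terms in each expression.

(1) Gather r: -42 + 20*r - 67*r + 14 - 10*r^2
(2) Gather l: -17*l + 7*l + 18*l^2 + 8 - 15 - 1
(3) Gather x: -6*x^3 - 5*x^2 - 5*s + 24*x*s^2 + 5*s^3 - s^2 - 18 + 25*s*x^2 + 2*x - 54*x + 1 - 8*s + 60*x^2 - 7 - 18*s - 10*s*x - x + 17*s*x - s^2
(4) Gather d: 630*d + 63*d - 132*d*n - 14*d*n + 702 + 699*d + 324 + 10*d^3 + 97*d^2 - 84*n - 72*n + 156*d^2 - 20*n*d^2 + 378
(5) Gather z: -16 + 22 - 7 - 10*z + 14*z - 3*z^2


(1) = -10*r^2 - 47*r - 28
(2) = 18*l^2 - 10*l - 8
(3) = 5*s^3 - 2*s^2 - 31*s - 6*x^3 + x^2*(25*s + 55) + x*(24*s^2 + 7*s - 53) - 24
(4) = 10*d^3 + d^2*(253 - 20*n) + d*(1392 - 146*n) - 156*n + 1404
(5) = -3*z^2 + 4*z - 1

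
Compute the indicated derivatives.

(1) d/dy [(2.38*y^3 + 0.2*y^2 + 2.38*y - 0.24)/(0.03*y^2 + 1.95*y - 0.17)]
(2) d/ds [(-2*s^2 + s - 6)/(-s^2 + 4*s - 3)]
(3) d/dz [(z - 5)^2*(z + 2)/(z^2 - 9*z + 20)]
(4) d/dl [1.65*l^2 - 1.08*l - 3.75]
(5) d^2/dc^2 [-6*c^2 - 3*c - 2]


(1) = (0.0714*y^4 + 9.282*y^3 - 0.8952*y^2 - 0.0536*y + 0.0634)/(0.0009*y^4 + 0.117*y^3 + 3.7923*y^2 - 0.663*y + 0.0289)
(2) = 7*(3 - s^2)/(s^4 - 8*s^3 + 22*s^2 - 24*s + 9)
(3) = (z^2 - 8*z + 22)/(z^2 - 8*z + 16)
(4) = 3.3*l - 1.08
(5) = -12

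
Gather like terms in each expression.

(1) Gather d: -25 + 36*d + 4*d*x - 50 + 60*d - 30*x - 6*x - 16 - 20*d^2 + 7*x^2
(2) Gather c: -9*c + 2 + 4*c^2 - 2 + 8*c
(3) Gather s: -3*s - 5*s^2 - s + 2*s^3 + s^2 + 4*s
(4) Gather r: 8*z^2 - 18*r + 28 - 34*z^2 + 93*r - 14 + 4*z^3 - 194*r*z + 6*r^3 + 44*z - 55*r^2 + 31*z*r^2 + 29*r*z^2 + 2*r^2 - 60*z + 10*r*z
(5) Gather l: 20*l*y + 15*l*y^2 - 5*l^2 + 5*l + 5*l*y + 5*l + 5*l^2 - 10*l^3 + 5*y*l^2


(1) = -20*d^2 + d*(4*x + 96) + 7*x^2 - 36*x - 91
(2) = 4*c^2 - c
(3) = 2*s^3 - 4*s^2
(4) = 6*r^3 + r^2*(31*z - 53) + r*(29*z^2 - 184*z + 75) + 4*z^3 - 26*z^2 - 16*z + 14
(5) = -10*l^3 + 5*l^2*y + l*(15*y^2 + 25*y + 10)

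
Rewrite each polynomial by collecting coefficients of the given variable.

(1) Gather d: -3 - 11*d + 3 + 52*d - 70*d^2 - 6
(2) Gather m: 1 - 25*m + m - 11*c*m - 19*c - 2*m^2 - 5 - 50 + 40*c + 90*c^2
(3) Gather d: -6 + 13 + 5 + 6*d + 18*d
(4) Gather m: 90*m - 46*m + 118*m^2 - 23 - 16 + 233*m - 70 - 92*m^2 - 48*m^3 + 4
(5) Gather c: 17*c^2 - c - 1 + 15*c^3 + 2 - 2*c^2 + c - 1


(1) = -70*d^2 + 41*d - 6
(2) = 90*c^2 + 21*c - 2*m^2 + m*(-11*c - 24) - 54
(3) = 24*d + 12
(4) = -48*m^3 + 26*m^2 + 277*m - 105
(5) = 15*c^3 + 15*c^2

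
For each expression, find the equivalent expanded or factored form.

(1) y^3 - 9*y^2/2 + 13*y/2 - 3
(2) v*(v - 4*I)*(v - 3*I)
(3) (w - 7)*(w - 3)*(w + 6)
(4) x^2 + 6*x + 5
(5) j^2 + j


(1) = (y - 2)*(y - 3/2)*(y - 1)
(2) = v^3 - 7*I*v^2 - 12*v
(3) = w^3 - 4*w^2 - 39*w + 126
(4) = (x + 1)*(x + 5)
(5) = j*(j + 1)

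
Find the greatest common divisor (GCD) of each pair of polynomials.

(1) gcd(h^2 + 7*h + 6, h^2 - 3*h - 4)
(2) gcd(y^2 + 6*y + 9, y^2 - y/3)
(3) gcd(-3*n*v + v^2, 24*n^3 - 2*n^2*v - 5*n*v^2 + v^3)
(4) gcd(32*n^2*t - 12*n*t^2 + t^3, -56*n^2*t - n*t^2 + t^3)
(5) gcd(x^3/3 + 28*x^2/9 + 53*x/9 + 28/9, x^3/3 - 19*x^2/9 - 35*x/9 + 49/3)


(1) = gcd((h + 1)*(h + 6), (h - 4)*(h + 1)) = h + 1
(2) = gcd((y + 3)^2, y*(y - 1/3)) = 1
(3) = gcd(v*(-3*n + v), (-4*n + v)*(-3*n + v)*(2*n + v)) = -3*n + v
(4) = gcd(t*(-8*n + t)*(-4*n + t), t*(-8*n + t)*(7*n + t)) = -8*n*t + t^2
(5) = gcd((x/3 + 1/3)*(x + 4/3)*(x + 7), (x/3 + 1)*(x - 7)*(x - 7/3)) = 1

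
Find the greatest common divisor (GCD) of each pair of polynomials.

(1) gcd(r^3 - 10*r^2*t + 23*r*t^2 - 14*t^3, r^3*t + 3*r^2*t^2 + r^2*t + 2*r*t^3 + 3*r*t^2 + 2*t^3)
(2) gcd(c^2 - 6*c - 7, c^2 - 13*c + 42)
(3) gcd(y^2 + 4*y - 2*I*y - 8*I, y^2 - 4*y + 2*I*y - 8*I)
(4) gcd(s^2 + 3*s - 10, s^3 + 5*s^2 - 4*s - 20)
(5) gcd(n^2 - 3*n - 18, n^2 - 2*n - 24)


(1) = 1
(2) = c - 7
(3) = gcd((y + 4)*(y - 2*I), (y - 4)*(y + 2*I)) = 1
(4) = gcd((s - 2)*(s + 5), (s - 2)*(s + 2)*(s + 5)) = s^2 + 3*s - 10
(5) = n - 6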